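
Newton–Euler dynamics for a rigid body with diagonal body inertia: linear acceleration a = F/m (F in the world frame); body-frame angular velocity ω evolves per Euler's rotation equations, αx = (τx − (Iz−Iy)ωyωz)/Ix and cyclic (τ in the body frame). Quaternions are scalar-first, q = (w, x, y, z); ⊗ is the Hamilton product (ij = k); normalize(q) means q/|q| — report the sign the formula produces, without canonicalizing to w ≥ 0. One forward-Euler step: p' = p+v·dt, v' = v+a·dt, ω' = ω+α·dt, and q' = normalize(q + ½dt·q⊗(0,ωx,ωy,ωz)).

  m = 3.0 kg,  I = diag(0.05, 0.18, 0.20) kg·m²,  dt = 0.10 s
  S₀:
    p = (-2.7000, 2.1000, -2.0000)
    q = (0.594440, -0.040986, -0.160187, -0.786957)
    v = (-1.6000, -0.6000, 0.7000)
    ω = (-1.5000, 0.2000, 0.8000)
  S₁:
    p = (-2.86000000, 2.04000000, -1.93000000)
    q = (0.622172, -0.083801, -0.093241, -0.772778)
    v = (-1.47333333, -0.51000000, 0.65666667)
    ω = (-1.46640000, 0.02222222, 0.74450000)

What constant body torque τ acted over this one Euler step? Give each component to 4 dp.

rate change Δω = (0.03360000, -0.17777778, -0.05550000)
ω₀×(Iω₀) = (0.0032, 0.1800, -0.0390)
τ = I·(Δω/dt) + ω₀×(Iω₀) = (0.0200, -0.1400, -0.1500)

τ = (0.0200, -0.1400, -0.1500)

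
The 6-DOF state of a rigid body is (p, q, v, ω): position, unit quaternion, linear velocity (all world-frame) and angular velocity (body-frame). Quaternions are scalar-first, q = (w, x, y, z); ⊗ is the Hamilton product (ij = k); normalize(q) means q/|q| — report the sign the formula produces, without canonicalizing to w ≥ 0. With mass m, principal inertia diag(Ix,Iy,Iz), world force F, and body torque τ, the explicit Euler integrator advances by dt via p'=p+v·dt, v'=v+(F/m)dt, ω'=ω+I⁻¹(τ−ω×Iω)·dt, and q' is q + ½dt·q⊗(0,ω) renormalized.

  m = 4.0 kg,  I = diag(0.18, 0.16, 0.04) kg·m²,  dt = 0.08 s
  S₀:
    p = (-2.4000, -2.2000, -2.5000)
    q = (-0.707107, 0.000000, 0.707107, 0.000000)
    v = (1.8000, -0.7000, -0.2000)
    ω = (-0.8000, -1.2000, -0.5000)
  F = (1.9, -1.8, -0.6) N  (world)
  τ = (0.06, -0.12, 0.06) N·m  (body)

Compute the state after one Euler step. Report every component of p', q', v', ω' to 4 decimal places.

p' = (-2.2560, -2.2560, -2.5160)
q' = (-0.6719, 0.0085, 0.7397, 0.0367)
v' = (1.8380, -0.7360, -0.2120)
ω' = (-0.7413, -1.2880, -0.3416)

gyro term ω×Iω = (-0.0720, 0.0560, -0.0192)
(τ − ω×Iω)/I = (0.7333, -1.1000, 1.9800)
ω + α·dt = (-0.7413, -1.2880, -0.3416)
Hamilton product q⊗(0,ω) = (0.8485284, 0.2121321, 0.8485284, 0.9192391)
q + ½dt·q⊗(0,ω), renormalized = (-0.6719, 0.0085, 0.7397, 0.0367)
linear accel F/m = (0.4750, -0.4500, -0.1500)
p' = p + v·dt = (-2.2560, -2.2560, -2.5160)
v + (F/m)dt = (1.8380, -0.7360, -0.2120)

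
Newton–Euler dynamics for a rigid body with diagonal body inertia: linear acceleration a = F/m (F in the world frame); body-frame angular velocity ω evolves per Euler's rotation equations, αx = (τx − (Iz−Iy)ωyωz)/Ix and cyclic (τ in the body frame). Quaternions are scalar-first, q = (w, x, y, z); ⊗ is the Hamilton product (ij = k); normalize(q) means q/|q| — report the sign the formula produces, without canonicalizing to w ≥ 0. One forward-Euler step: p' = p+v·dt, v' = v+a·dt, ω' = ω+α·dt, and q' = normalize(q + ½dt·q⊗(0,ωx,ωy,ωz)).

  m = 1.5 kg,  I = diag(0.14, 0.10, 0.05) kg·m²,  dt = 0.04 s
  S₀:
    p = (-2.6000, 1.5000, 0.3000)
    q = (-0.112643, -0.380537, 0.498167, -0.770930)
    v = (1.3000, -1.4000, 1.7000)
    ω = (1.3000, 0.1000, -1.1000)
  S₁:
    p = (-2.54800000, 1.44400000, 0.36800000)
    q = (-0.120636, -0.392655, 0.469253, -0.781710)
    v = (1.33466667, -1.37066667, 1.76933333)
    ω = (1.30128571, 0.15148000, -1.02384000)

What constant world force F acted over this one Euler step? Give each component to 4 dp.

F = (1.3000, 1.1000, 2.6000)

v₁ − v₀ = (0.03466667, 0.02933333, 0.06933333)
F = m·Δv/dt = (1.3000, 1.1000, 2.6000)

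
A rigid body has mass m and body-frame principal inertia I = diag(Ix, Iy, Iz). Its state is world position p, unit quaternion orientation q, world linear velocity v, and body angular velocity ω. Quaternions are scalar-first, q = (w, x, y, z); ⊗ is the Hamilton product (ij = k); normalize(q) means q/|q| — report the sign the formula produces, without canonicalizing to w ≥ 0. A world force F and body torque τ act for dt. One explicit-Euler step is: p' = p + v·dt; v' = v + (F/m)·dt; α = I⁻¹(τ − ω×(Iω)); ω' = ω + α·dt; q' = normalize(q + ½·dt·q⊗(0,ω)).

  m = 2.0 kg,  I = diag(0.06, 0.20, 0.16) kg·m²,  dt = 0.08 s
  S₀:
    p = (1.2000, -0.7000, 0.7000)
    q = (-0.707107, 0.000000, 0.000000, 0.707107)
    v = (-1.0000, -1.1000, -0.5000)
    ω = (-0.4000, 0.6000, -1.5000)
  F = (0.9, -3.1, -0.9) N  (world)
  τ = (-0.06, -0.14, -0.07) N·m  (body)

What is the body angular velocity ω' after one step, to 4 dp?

ω' = (-0.5280, 0.5680, -1.5182)

ω×(Iω) gyroscopic = (0.0360, -0.0600, -0.0336)
angular accel α = (-1.6000, -0.4000, -0.2275)
ω' = ω + α·dt = (-0.5280, 0.5680, -1.5182)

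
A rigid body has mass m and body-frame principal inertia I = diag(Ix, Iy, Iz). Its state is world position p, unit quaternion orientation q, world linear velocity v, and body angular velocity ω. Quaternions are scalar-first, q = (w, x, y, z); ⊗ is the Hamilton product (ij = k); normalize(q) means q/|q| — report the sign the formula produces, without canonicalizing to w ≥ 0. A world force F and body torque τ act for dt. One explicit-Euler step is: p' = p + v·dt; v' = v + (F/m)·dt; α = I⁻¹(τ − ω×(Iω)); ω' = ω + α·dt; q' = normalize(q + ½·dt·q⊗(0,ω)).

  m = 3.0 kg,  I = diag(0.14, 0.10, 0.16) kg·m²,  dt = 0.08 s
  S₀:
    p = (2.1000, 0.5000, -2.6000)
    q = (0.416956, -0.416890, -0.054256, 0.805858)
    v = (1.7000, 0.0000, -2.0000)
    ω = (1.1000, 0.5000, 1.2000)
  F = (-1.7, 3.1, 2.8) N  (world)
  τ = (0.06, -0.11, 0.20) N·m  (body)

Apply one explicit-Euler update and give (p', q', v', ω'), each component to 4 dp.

p' = (2.2360, 0.5000, -2.7600)
q' = (0.3968, -0.4163, 0.0095, 0.8180)
v' = (1.6547, 0.0827, -1.9253)
ω' = (1.1137, 0.4331, 1.3110)

α = I⁻¹(τ − ω×Iω) = (0.1714, -0.8360, 1.3875)
ω + α·dt = (1.1137, 0.4331, 1.3110)
Hamilton product q⊗(0,ω) = (-0.4813226, -0.0093846, 1.5951898, 0.3515838)
updated quaternion q' = (0.3968, -0.4163, 0.0095, 0.8180)
new position p' = (2.2360, 0.5000, -2.7600)
v + (F/m)dt = (1.6547, 0.0827, -1.9253)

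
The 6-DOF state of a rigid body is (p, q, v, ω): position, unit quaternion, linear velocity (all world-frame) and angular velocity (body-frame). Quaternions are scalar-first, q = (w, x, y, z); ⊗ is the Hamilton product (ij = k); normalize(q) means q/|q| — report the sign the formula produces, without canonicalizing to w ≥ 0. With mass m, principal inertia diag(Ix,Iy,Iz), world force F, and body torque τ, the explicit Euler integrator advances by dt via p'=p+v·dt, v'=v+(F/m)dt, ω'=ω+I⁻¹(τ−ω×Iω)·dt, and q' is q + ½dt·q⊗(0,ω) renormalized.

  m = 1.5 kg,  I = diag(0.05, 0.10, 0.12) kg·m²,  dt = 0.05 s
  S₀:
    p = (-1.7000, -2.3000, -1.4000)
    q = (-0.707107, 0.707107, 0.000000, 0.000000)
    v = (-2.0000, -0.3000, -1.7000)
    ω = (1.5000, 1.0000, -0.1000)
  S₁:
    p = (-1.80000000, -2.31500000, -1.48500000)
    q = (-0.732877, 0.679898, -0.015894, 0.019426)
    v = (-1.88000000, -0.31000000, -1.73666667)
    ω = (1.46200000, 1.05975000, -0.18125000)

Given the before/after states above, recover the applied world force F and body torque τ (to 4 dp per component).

velocity change Δv = (0.12000000, -0.01000000, -0.03666667)
applied force F = (3.6000, -0.3000, -1.1000)
Δω = ω₁−ω₀ = (-0.03800000, 0.05975000, -0.08125000)
precession coupling = (-0.0020, 0.0105, 0.0750)
τ = I·(Δω/dt) + ω₀×(Iω₀) = (-0.0400, 0.1300, -0.1200)

F = (3.6000, -0.3000, -1.1000)
τ = (-0.0400, 0.1300, -0.1200)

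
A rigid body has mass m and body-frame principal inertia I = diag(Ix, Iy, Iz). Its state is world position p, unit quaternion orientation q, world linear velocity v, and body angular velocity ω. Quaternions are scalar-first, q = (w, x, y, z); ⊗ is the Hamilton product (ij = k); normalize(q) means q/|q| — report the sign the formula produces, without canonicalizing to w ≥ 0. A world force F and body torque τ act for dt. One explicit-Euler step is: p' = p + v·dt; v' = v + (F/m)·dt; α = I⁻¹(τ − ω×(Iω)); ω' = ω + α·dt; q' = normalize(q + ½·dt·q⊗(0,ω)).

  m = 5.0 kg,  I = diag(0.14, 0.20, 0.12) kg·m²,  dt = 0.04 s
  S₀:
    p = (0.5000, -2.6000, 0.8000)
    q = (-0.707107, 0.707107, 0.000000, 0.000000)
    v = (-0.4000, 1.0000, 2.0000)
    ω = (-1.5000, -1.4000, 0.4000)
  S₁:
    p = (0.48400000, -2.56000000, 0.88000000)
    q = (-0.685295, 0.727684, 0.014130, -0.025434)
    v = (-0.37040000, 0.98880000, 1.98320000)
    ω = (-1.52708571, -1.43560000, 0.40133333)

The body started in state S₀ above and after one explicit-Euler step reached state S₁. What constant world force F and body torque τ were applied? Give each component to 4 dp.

rate change Δω = (-0.02708571, -0.03560000, 0.00133333)
ω₀×(Iω₀) = (0.0448, -0.0120, 0.1260)
τ = I·(Δω/dt) + ω₀×(Iω₀) = (-0.0500, -0.1900, 0.1300)
Δv = v₁−v₀ = (0.02960000, -0.01120000, -0.01680000)
applied force F = (3.7000, -1.4000, -2.1000)

F = (3.7000, -1.4000, -2.1000)
τ = (-0.0500, -0.1900, 0.1300)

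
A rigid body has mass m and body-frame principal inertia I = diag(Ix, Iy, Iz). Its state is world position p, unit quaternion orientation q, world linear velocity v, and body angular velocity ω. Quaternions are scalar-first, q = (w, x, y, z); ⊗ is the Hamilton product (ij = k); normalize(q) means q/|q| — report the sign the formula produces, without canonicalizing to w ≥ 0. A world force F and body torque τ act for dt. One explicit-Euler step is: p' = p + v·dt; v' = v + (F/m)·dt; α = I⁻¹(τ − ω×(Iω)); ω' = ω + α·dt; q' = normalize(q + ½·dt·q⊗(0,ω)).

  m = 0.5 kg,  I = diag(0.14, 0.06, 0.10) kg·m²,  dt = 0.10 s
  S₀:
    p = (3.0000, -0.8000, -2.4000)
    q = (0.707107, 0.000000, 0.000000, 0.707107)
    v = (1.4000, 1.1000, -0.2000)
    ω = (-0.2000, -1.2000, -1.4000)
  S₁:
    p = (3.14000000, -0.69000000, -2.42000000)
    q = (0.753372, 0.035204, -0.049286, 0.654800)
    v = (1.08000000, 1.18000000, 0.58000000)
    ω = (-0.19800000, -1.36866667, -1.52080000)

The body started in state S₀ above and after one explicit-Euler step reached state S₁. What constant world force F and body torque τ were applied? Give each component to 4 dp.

F = (-1.6000, 0.4000, 3.9000)
τ = (0.0700, -0.0900, -0.1400)

rate change Δω = (0.00200000, -0.16866667, -0.12080000)
gyro term ω₀×Iω₀ = (0.0672, 0.0112, -0.0192)
τ = I·(Δω/dt) + ω₀×(Iω₀) = (0.0700, -0.0900, -0.1400)
Δv = v₁−v₀ = (-0.32000000, 0.08000000, 0.78000000)
m·(v₁−v₀)/dt = (-1.6000, 0.4000, 3.9000)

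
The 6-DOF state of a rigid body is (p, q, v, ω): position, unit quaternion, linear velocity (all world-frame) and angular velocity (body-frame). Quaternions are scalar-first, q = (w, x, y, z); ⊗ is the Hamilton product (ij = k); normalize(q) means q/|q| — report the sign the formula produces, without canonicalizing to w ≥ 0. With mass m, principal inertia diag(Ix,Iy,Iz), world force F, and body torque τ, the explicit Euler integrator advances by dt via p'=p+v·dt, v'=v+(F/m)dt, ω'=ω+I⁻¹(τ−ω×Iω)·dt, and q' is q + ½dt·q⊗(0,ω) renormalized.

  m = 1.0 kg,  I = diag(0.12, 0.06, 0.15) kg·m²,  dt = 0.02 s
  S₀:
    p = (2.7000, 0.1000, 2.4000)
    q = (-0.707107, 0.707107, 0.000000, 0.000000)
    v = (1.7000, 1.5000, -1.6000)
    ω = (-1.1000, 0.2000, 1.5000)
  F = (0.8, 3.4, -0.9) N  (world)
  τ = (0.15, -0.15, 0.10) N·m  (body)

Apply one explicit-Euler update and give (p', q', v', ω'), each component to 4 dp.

p' = (2.7340, 0.1300, 2.3680)
q' = (-0.6992, 0.7148, -0.0120, -0.0092)
v' = (1.7160, 1.5680, -1.6180)
ω' = (-1.0795, 0.1335, 1.5116)

precession coupling ω×(Iω) = (0.0270, 0.0495, 0.0132)
α = I⁻¹(τ − ω×Iω) = (1.0250, -3.3250, 0.5787)
ω' = ω + α·dt = (-1.0795, 0.1335, 1.5116)
2q̇ = q⊗(0,ω) = (0.7778177, 0.7778177, -1.2020819, -0.9192391)
q' = normalize(q + ½dt·q⊗(0,ω)) = (-0.6992, 0.7148, -0.0120, -0.0092)
a = (0.8000, 3.4000, -0.9000)
new position p' = (2.7340, 0.1300, 2.3680)
v + (F/m)dt = (1.7160, 1.5680, -1.6180)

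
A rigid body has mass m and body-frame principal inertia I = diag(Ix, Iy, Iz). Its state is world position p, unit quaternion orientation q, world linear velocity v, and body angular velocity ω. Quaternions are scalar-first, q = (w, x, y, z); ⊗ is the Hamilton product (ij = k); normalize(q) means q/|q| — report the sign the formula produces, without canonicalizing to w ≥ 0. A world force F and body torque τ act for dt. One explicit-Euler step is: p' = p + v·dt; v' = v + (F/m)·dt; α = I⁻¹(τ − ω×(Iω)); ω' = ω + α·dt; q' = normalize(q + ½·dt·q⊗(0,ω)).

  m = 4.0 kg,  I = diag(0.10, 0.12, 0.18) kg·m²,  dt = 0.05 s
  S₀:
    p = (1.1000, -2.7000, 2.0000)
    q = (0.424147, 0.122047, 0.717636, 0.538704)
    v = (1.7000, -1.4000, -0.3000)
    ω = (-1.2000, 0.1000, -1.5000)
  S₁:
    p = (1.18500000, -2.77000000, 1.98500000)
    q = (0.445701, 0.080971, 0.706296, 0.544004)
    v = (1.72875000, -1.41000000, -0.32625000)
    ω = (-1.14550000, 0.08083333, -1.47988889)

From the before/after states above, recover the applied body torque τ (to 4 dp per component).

τ = (0.1000, -0.1900, 0.0700)

Δω = ω₁−ω₀ = (0.05450000, -0.01916667, 0.02011111)
applied torque τ = (0.1000, -0.1900, 0.0700)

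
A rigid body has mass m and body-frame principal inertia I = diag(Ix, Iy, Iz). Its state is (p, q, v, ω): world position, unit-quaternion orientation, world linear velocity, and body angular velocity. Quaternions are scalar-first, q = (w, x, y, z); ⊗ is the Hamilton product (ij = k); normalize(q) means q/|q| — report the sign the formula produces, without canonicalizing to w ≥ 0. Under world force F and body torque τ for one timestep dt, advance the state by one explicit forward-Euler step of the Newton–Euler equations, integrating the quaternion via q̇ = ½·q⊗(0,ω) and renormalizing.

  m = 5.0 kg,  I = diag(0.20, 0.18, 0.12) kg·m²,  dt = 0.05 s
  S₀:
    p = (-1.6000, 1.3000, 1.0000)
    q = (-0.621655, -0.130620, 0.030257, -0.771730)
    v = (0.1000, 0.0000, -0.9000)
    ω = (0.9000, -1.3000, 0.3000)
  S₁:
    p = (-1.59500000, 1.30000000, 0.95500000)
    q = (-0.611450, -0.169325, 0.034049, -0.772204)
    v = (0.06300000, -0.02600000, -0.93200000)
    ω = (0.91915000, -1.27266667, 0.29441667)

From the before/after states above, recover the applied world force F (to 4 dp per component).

F = (-3.7000, -2.6000, -3.2000)

velocity change Δv = (-0.03700000, -0.02600000, -0.03200000)
m·(v₁−v₀)/dt = (-3.7000, -2.6000, -3.2000)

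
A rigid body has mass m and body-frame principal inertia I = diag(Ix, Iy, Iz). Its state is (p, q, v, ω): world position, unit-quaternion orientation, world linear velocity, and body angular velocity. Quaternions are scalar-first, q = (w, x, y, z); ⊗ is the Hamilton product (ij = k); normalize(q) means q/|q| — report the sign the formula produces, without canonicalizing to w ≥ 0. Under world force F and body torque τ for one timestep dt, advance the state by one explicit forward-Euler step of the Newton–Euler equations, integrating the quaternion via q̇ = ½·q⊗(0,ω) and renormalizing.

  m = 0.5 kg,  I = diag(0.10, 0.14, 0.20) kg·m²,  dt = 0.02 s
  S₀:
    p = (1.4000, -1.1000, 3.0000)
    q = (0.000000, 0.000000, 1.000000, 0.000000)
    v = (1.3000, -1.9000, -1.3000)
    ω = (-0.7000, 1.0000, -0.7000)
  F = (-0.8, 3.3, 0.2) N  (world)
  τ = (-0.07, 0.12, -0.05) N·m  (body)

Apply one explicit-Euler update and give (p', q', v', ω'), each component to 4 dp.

p' = (1.4260, -1.1380, 2.9740)
q' = (-0.0100, -0.0070, 0.9999, 0.0070)
v' = (1.2680, -1.7680, -1.2920)
ω' = (-0.7056, 1.0241, -0.7022)

gyro term ω×Iω = (-0.0420, -0.0490, -0.0280)
angular accel α = (-0.2800, 1.2071, -0.1100)
ω + α·dt = (-0.7056, 1.0241, -0.7022)
q⊗(0,ω) = (-1.0000000, -0.7000000, 0.0000000, 0.7000000)
q' = normalize(q + ½dt·q⊗(0,ω)) = (-0.0100, -0.0070, 0.9999, 0.0070)
p' = p + v·dt = (1.4260, -1.1380, 2.9740)
new velocity v' = (1.2680, -1.7680, -1.2920)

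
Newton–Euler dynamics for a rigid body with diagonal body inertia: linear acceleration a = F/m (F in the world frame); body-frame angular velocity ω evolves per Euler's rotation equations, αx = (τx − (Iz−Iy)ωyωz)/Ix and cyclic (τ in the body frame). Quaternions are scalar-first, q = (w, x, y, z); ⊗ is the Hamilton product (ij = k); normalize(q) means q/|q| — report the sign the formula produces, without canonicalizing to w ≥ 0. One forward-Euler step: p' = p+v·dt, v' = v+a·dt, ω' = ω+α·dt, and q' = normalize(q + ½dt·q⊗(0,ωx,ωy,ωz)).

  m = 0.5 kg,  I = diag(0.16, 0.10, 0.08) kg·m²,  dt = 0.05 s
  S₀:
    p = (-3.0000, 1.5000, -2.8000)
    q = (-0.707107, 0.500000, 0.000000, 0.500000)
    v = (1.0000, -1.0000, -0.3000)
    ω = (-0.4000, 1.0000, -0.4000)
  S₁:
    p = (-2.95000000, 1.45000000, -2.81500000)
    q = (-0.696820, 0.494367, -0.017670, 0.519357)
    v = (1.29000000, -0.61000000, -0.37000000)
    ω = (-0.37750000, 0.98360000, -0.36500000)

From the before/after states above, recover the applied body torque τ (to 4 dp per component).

rate change Δω = (0.02250000, -0.01640000, 0.03500000)
ω₀×(Iω₀) = (0.0080, 0.0128, 0.0240)
I·α + gyro = (0.0800, -0.0200, 0.0800)

τ = (0.0800, -0.0200, 0.0800)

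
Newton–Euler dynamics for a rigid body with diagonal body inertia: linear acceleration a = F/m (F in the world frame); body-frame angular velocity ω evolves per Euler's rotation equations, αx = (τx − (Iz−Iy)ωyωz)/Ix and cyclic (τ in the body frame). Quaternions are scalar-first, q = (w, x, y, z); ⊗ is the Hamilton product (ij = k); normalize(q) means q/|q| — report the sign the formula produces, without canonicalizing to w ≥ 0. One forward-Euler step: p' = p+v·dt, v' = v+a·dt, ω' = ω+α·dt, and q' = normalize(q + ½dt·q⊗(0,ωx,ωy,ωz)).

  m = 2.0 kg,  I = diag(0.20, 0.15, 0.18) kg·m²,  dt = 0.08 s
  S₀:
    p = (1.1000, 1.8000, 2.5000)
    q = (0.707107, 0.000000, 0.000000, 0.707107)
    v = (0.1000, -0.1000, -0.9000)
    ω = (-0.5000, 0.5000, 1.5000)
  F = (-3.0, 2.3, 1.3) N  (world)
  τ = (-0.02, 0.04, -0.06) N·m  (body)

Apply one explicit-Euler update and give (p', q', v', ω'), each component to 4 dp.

p' = (1.1080, 1.7920, 2.4280)
q' = (0.6632, -0.0282, 0.0000, 0.7479)
v' = (-0.0200, -0.0080, -0.8480)
ω' = (-0.5170, 0.5293, 1.4678)

(τ − ω×Iω)/I = (-0.2125, 0.3667, -0.4028)
new body rate ω' = (-0.5170, 0.5293, 1.4678)
q⊗(0,ω) = (-1.0606605, -0.7071070, 0.0000000, 1.0606605)
q' = normalize(q + ½dt·q⊗(0,ω)) = (0.6632, -0.0282, 0.0000, 0.7479)
a = F/m = (-1.5000, 1.1500, 0.6500)
p + v·dt = (1.1080, 1.7920, 2.4280)
new velocity v' = (-0.0200, -0.0080, -0.8480)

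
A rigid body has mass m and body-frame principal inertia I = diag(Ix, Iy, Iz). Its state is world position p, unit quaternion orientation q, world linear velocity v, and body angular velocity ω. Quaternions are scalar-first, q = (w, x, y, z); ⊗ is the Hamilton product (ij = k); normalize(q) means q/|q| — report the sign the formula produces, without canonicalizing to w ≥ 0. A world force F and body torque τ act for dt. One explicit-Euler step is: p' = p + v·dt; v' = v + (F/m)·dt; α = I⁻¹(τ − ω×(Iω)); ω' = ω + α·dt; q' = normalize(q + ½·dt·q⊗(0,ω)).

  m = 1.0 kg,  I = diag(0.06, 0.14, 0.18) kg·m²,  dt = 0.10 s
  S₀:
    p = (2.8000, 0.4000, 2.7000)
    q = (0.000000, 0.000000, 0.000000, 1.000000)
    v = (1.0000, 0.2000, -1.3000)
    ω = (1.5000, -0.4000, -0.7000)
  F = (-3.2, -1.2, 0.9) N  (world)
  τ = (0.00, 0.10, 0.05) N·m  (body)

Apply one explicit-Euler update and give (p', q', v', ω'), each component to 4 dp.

p' = (2.9000, 0.4200, 2.5700)
q' = (0.0349, 0.0199, 0.0747, 0.9964)
v' = (0.6800, 0.0800, -1.2100)
ω' = (1.4813, -0.4186, -0.6456)

new position p' = (2.9000, 0.4200, 2.5700)
new velocity v' = (0.6800, 0.0800, -1.2100)
ω×(Iω) gyroscopic = (0.0112, 0.1260, -0.0480)
angular accel α = (-0.1867, -0.1857, 0.5444)
ω + α·dt = (1.4813, -0.4186, -0.6456)
Hamilton product q⊗(0,ω) = (0.7000000, 0.4000000, 1.5000000, 0.0000000)
q + ½dt·q⊗(0,ω), renormalized = (0.0349, 0.0199, 0.0747, 0.9964)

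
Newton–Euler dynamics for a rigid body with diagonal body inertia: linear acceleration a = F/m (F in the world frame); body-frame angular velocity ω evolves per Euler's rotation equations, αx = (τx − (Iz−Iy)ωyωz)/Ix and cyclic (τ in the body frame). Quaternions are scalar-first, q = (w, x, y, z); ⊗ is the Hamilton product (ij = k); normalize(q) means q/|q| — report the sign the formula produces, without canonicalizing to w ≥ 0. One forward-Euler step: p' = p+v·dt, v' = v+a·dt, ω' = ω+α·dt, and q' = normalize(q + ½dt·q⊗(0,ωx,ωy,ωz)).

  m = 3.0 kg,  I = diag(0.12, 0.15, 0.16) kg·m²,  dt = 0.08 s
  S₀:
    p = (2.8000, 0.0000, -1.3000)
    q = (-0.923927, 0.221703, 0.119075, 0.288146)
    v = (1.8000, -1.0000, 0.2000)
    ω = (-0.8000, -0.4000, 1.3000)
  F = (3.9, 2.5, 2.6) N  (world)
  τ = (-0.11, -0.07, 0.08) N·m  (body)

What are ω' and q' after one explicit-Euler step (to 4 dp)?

gyro term ω×Iω = (-0.0052, 0.0416, 0.0096)
α = I⁻¹(τ − ω×Iω) = (-0.8733, -0.7440, 0.4400)
new body rate ω' = (-0.8699, -0.4595, 1.3352)
Hamilton product q⊗(0,ω) = (-0.1495974, 1.0091975, -0.1491599, -1.1945263)
updated quaternion q' = (-0.9281, 0.2616, 0.1129, 0.2399)

ω' = (-0.8699, -0.4595, 1.3352)
q' = (-0.9281, 0.2616, 0.1129, 0.2399)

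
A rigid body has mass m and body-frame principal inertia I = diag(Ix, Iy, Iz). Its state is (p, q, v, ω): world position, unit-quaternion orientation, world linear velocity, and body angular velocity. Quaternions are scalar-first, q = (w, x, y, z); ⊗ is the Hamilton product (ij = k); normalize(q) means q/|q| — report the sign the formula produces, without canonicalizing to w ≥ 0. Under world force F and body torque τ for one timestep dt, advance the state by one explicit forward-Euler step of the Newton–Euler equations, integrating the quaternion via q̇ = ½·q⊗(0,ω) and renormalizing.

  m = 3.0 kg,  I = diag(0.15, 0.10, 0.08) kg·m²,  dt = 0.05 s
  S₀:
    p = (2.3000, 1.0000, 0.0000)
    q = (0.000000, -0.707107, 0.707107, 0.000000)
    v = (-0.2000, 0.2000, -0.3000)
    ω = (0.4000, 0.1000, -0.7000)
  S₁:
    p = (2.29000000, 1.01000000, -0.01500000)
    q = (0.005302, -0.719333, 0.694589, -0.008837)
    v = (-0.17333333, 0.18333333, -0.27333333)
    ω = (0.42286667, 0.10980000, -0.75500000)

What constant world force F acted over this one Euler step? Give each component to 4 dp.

v₁ − v₀ = (0.02666667, -0.01666667, 0.02666667)
m·(v₁−v₀)/dt = (1.6000, -1.0000, 1.6000)

F = (1.6000, -1.0000, 1.6000)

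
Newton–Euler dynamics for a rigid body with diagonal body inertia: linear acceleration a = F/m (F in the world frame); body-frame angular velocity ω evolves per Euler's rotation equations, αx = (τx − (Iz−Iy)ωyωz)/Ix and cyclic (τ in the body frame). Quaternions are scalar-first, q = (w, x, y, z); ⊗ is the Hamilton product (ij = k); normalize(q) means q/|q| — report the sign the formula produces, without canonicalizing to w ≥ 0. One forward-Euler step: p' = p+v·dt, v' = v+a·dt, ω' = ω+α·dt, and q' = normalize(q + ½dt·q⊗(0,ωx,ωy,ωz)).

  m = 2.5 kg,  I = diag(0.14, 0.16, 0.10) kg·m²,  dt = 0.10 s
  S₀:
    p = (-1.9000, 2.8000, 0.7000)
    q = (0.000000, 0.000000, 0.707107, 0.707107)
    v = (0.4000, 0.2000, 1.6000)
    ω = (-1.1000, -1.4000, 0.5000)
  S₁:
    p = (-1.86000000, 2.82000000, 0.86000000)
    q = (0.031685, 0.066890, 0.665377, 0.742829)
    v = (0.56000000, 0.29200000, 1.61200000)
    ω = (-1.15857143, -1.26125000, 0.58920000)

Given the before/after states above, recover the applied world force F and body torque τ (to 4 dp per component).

Δv = v₁−v₀ = (0.16000000, 0.09200000, 0.01200000)
applied force F = (4.0000, 2.3000, 0.3000)
ω₁ − ω₀ = (-0.05857143, 0.13875000, 0.08920000)
ω₀×(Iω₀) = (0.0420, -0.0220, 0.0308)
τ = I·(Δω/dt) + ω₀×(Iω₀) = (-0.0400, 0.2000, 0.1200)

F = (4.0000, 2.3000, 0.3000)
τ = (-0.0400, 0.2000, 0.1200)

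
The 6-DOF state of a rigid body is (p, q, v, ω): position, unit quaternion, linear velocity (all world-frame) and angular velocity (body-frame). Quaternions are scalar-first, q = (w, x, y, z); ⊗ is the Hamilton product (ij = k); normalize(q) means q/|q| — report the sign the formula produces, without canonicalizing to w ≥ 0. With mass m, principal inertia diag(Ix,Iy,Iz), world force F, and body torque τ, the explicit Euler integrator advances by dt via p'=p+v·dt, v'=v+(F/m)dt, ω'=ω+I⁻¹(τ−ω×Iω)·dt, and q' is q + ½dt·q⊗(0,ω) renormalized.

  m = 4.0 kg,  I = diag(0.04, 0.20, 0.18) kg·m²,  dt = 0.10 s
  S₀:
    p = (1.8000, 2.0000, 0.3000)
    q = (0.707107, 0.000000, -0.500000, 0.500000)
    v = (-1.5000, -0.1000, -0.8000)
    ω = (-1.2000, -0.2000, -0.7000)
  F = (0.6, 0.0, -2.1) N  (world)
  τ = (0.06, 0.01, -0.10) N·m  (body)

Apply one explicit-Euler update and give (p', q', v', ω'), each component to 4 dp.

p' = (1.6500, 1.9900, 0.2200)
q' = (0.7178, -0.0199, -0.5358, 0.4442)
v' = (-1.4850, -0.1000, -0.8525)
ω' = (-1.0430, -0.1362, -0.7769)

precession coupling ω×(Iω) = (-0.0028, -0.1176, 0.0384)
angular accel α = (1.5700, 0.6380, -0.7689)
ω + α·dt = (-1.0430, -0.1362, -0.7769)
Hamilton product q⊗(0,ω) = (0.2500000, -0.3985284, -0.7414214, -1.0949749)
q + ½dt·q⊗(0,ω), renormalized = (0.7178, -0.0199, -0.5358, 0.4442)
a = F/m = (0.1500, 0.0000, -0.5250)
p' = p + v·dt = (1.6500, 1.9900, 0.2200)
v + (F/m)dt = (-1.4850, -0.1000, -0.8525)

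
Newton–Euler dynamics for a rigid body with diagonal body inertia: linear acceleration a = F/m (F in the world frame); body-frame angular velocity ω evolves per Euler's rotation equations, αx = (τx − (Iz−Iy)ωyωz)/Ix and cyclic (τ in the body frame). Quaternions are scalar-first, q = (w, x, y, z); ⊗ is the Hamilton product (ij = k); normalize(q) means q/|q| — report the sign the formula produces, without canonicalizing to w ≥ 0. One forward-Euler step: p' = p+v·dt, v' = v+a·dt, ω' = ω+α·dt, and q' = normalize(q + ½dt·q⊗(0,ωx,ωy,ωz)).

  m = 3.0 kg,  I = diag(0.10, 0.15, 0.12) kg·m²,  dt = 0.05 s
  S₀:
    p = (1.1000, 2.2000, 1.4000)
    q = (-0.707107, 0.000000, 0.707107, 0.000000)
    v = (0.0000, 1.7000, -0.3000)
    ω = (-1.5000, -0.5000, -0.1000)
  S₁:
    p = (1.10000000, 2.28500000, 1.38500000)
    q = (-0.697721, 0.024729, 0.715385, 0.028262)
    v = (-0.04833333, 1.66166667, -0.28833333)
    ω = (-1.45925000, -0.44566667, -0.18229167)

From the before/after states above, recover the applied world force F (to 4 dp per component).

velocity change Δv = (-0.04833333, -0.03833333, 0.01166667)
applied force F = (-2.9000, -2.3000, 0.7000)

F = (-2.9000, -2.3000, 0.7000)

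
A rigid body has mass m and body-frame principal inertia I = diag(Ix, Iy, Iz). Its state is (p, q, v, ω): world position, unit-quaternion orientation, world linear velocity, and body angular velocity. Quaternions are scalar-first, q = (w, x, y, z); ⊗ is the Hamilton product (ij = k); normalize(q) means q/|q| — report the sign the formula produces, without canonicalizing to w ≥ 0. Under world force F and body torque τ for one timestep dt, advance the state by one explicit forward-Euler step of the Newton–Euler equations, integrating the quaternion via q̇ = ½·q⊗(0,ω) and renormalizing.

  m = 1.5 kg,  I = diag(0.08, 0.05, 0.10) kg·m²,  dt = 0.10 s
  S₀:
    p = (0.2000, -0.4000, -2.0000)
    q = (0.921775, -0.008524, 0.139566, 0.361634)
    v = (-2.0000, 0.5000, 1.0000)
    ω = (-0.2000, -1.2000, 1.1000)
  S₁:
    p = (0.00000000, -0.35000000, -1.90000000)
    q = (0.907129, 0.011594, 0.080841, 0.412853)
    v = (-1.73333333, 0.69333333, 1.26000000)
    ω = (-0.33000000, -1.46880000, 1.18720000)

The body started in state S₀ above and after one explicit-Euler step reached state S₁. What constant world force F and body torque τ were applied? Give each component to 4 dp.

Δv = v₁−v₀ = (0.26666667, 0.19333333, 0.26000000)
F = m·Δv/dt = (4.0000, 2.9000, 3.9000)
Δω = ω₁−ω₀ = (-0.13000000, -0.26880000, 0.08720000)
I·α + gyro = (-0.1700, -0.1300, 0.0800)

F = (4.0000, 2.9000, 3.9000)
τ = (-0.1700, -0.1300, 0.0800)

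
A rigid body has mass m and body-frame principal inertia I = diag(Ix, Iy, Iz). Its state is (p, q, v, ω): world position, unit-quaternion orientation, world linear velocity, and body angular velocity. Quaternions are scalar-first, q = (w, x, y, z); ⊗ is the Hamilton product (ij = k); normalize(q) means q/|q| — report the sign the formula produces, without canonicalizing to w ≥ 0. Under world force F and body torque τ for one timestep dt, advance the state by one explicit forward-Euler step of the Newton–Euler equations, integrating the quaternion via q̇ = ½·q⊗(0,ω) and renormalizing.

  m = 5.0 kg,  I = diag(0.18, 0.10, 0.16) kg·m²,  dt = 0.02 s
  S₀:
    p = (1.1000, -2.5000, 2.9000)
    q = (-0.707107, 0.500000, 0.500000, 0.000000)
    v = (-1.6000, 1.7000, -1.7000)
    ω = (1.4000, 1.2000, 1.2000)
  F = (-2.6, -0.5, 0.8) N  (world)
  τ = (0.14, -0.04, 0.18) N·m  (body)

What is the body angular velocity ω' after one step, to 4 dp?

ω' = (1.4060, 1.1853, 1.2393)

ω×(Iω) gyroscopic = (0.0864, 0.0336, -0.1344)
(τ − ω×Iω)/I = (0.2978, -0.7360, 1.9650)
ω' = ω + α·dt = (1.4060, 1.1853, 1.2393)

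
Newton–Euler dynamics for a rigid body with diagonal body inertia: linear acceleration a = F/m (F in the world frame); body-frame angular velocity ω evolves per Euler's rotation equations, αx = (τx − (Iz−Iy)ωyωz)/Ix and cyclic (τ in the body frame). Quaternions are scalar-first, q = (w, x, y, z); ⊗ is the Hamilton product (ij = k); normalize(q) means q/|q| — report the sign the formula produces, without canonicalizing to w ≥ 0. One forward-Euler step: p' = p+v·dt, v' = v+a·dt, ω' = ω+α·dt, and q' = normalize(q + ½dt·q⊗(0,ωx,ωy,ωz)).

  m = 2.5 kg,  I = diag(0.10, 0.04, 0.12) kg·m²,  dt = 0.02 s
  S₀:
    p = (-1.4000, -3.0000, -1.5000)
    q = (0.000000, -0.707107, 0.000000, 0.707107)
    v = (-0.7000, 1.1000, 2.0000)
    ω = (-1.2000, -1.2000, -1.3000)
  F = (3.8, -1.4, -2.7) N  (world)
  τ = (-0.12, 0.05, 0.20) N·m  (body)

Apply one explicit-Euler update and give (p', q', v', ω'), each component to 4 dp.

p' = (-1.4140, -2.9780, -1.4600)
q' = (0.0007, -0.6985, -0.0177, 0.7154)
v' = (-0.6696, 1.0888, 1.9784)
ω' = (-1.2490, -1.1594, -1.2523)

a = (1.5200, -0.5600, -1.0800)
p + v·dt = (-1.4140, -2.9780, -1.4600)
v' = v + a·dt = (-0.6696, 1.0888, 1.9784)
gyro term ω×Iω = (0.1248, -0.0312, -0.0864)
(τ − ω×Iω)/I = (-2.4480, 2.0300, 2.3867)
new body rate ω' = (-1.2490, -1.1594, -1.2523)
2q̇ = q⊗(0,ω) = (0.0707107, 0.8485284, -1.7677675, 0.8485284)
updated quaternion q' = (0.0007, -0.6985, -0.0177, 0.7154)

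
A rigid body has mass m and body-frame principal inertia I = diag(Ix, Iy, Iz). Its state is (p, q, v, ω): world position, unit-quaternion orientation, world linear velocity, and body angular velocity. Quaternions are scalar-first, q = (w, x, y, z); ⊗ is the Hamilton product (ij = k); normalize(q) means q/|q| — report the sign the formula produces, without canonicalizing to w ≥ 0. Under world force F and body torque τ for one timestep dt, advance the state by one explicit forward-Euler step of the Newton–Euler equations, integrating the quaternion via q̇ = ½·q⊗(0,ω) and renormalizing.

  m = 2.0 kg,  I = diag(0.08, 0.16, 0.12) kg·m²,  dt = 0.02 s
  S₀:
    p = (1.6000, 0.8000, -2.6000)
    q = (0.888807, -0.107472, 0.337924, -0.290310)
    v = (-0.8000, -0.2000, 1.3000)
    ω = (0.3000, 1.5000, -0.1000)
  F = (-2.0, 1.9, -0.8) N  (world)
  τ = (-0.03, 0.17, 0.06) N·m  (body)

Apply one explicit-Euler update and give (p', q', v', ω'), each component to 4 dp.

ω×(Iω) gyroscopic = (0.0060, 0.0012, 0.0360)
(τ − ω×Iω)/I = (-0.4500, 1.0550, 0.2000)
new body rate ω' = (0.2910, 1.5211, -0.0960)
Hamilton product q⊗(0,ω) = (-0.5036754, 0.6683147, 1.2353703, -0.3514659)
q + ½dt·q⊗(0,ω), renormalized = (0.8837, -0.1008, 0.3502, -0.2938)
a = F/m = (-1.0000, 0.9500, -0.4000)
p' = p + v·dt = (1.5840, 0.7960, -2.5740)
v + (F/m)dt = (-0.8200, -0.1810, 1.2920)

p' = (1.5840, 0.7960, -2.5740)
q' = (0.8837, -0.1008, 0.3502, -0.2938)
v' = (-0.8200, -0.1810, 1.2920)
ω' = (0.2910, 1.5211, -0.0960)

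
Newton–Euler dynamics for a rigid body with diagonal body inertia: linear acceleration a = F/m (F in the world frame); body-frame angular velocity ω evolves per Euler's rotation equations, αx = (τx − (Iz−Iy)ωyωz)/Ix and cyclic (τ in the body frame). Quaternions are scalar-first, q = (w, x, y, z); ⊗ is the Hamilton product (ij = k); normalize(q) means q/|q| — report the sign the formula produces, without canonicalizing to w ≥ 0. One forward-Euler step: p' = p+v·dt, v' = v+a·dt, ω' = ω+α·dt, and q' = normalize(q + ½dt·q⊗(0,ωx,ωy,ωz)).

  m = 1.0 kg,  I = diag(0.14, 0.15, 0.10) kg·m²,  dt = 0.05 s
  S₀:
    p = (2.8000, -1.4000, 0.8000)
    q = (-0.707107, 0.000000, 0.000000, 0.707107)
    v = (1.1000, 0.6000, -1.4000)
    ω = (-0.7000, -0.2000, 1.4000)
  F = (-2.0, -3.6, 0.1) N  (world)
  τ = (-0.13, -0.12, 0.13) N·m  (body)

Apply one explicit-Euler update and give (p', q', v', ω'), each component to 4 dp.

p' = (2.8550, -1.3700, 0.7300)
q' = (-0.7313, 0.0159, -0.0088, 0.6818)
v' = (1.0000, 0.4200, -1.3950)
ω' = (-0.7514, -0.2269, 1.4643)

a = (-2.0000, -3.6000, 0.1000)
p + v·dt = (2.8550, -1.3700, 0.7300)
v' = v + a·dt = (1.0000, 0.4200, -1.3950)
angular accel α = (-1.0286, -0.5387, 1.2860)
ω + α·dt = (-0.7514, -0.2269, 1.4643)
2q̇ = q⊗(0,ω) = (-0.9899498, 0.6363963, -0.3535535, -0.9899498)
q' = normalize(q + ½dt·q⊗(0,ω)) = (-0.7313, 0.0159, -0.0088, 0.6818)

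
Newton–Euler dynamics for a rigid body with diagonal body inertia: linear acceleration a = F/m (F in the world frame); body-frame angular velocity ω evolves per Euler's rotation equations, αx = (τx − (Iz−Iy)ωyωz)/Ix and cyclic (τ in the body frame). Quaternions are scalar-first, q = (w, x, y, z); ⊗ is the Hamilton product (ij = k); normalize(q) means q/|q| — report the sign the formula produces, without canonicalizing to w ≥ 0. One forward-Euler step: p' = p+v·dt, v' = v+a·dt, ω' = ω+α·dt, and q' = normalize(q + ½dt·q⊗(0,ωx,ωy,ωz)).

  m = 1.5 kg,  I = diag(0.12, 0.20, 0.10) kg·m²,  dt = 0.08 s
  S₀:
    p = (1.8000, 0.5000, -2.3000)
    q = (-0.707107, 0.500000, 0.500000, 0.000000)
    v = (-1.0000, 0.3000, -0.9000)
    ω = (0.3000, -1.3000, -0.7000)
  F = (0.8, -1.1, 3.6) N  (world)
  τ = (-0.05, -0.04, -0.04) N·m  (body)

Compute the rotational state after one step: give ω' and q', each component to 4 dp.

ω' = (0.3273, -1.3143, -0.7070)
q' = (-0.6859, 0.4766, 0.5498, -0.0122)

gyro term ω×Iω = (-0.0910, -0.0042, -0.0312)
angular accel α = (0.3417, -0.1790, -0.0880)
ω + α·dt = (0.3273, -1.3143, -0.7070)
q⊗(0,ω) = (0.5000000, -0.5621321, 1.2692391, -0.3050251)
q' = normalize(q + ½dt·q⊗(0,ω)) = (-0.6859, 0.4766, 0.5498, -0.0122)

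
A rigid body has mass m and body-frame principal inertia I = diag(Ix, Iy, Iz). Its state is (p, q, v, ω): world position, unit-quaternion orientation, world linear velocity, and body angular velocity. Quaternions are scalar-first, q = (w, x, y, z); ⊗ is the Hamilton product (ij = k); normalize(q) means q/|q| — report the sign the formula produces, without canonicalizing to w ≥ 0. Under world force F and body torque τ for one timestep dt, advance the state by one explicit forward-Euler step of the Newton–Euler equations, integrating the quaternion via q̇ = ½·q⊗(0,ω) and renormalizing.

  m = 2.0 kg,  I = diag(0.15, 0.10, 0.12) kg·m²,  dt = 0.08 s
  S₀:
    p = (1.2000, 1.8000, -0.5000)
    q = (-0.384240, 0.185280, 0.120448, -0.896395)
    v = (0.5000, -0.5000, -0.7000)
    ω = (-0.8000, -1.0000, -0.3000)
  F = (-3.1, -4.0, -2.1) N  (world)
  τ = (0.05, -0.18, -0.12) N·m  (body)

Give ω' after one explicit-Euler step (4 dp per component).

precession coupling ω×(Iω) = (0.0060, 0.0072, -0.0400)
angular accel α = (0.2933, -1.8720, -0.6667)
ω' = ω + α·dt = (-0.7765, -1.1498, -0.3533)

ω' = (-0.7765, -1.1498, -0.3533)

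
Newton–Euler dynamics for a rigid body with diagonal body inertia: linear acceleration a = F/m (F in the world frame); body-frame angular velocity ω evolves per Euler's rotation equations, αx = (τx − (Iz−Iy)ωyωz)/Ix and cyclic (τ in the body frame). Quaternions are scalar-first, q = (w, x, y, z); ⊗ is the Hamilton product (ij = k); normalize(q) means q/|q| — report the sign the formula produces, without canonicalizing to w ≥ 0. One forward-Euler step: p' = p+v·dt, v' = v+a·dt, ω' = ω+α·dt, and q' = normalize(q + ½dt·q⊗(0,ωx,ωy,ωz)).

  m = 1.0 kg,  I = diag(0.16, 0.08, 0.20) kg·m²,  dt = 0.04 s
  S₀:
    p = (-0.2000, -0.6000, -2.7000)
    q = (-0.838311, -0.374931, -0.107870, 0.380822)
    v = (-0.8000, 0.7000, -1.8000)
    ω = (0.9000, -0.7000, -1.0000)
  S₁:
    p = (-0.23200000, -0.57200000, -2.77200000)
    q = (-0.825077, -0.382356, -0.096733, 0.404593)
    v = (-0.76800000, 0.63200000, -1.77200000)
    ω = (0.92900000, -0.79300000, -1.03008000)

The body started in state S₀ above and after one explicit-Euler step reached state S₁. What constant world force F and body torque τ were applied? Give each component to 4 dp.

F = (0.8000, -1.7000, 0.7000)
τ = (0.2000, -0.1500, -0.1000)

v₁ − v₀ = (0.03200000, -0.06800000, 0.02800000)
F = m·Δv/dt = (0.8000, -1.7000, 0.7000)
ω₁ − ω₀ = (0.02900000, -0.09300000, -0.03008000)
τ = I·(Δω/dt) + ω₀×(Iω₀) = (0.2000, -0.1500, -0.1000)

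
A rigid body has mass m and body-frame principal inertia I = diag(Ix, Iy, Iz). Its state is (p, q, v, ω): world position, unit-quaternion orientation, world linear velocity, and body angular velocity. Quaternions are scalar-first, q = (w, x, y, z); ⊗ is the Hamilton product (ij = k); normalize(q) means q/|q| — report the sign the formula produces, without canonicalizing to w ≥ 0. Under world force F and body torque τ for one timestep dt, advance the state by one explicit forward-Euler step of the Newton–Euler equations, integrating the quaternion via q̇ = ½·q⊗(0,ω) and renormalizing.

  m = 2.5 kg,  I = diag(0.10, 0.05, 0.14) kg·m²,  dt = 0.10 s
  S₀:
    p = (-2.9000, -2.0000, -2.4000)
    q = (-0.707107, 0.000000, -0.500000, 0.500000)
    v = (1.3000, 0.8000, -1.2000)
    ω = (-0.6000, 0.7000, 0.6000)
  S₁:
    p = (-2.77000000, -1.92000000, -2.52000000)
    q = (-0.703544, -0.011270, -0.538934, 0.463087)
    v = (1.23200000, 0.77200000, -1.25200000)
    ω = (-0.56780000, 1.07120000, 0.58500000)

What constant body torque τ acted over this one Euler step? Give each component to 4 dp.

rate change Δω = (0.03220000, 0.37120000, -0.01500000)
precession coupling = (0.0378, 0.0144, 0.0210)
τ = I·(Δω/dt) + ω₀×(Iω₀) = (0.0700, 0.2000, 0.0000)

τ = (0.0700, 0.2000, 0.0000)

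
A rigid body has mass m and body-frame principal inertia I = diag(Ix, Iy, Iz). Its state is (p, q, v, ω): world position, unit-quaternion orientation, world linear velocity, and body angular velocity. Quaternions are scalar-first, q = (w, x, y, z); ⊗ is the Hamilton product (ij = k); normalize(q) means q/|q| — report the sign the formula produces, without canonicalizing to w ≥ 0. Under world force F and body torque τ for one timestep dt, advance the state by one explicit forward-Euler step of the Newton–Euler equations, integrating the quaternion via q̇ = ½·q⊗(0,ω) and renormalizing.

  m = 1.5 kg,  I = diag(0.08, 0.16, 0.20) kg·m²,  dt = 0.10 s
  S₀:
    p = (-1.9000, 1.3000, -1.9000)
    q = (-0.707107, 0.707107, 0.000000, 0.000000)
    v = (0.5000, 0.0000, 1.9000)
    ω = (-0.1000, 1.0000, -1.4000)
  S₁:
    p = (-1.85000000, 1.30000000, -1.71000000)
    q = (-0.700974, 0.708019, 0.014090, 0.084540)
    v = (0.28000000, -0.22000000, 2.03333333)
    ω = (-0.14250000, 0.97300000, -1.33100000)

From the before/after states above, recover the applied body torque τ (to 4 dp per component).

rate change Δω = (-0.04250000, -0.02700000, 0.06900000)
precession coupling = (-0.0560, -0.0168, -0.0080)
applied torque τ = (-0.0900, -0.0600, 0.1300)

τ = (-0.0900, -0.0600, 0.1300)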